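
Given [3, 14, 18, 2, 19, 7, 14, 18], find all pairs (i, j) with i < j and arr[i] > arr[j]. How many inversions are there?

Finding inversions in [3, 14, 18, 2, 19, 7, 14, 18]:

(0, 3): arr[0]=3 > arr[3]=2
(1, 3): arr[1]=14 > arr[3]=2
(1, 5): arr[1]=14 > arr[5]=7
(2, 3): arr[2]=18 > arr[3]=2
(2, 5): arr[2]=18 > arr[5]=7
(2, 6): arr[2]=18 > arr[6]=14
(4, 5): arr[4]=19 > arr[5]=7
(4, 6): arr[4]=19 > arr[6]=14
(4, 7): arr[4]=19 > arr[7]=18

Total inversions: 9

The array has 9 inversion(s): (0,3), (1,3), (1,5), (2,3), (2,5), (2,6), (4,5), (4,6), (4,7). Each pair (i,j) satisfies i < j and arr[i] > arr[j].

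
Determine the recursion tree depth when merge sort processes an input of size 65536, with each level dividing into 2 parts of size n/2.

For divide and conquer with division factor 2:

Problem sizes at each level:
Level 0: 65536
Level 1: 32768
Level 2: 16384
Level 3: 8192
Level 4: 4096
Level 5: 2048
Level 6: 1024
Level 7: 512
Level 8: 256
Level 9: 128
Level 10: 64
Level 11: 32
Level 12: 16
Level 13: 8
Level 14: 4
Level 15: 2
Level 16: 1

The root is level 0 and the size-1 base case is level 16 (the tree spans levels 0 through 16, i.e. 17 levels counting the root), so the depth is the number of divisions: log_2(65536) = 16

The recursion tree depth is log_2(65536) = 16. At each level, the problem size is divided by 2, so it takes 16 divisions to reduce to a base case of size 1. The algorithm makes 2 recursive calls at each level.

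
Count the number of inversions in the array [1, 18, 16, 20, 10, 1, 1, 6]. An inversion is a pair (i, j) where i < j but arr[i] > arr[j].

Finding inversions in [1, 18, 16, 20, 10, 1, 1, 6]:

(1, 2): arr[1]=18 > arr[2]=16
(1, 4): arr[1]=18 > arr[4]=10
(1, 5): arr[1]=18 > arr[5]=1
(1, 6): arr[1]=18 > arr[6]=1
(1, 7): arr[1]=18 > arr[7]=6
(2, 4): arr[2]=16 > arr[4]=10
(2, 5): arr[2]=16 > arr[5]=1
(2, 6): arr[2]=16 > arr[6]=1
(2, 7): arr[2]=16 > arr[7]=6
(3, 4): arr[3]=20 > arr[4]=10
(3, 5): arr[3]=20 > arr[5]=1
(3, 6): arr[3]=20 > arr[6]=1
(3, 7): arr[3]=20 > arr[7]=6
(4, 5): arr[4]=10 > arr[5]=1
(4, 6): arr[4]=10 > arr[6]=1
(4, 7): arr[4]=10 > arr[7]=6

Total inversions: 16

The array has 16 inversion(s): (1,2), (1,4), (1,5), (1,6), (1,7), (2,4), (2,5), (2,6), (2,7), (3,4), (3,5), (3,6), (3,7), (4,5), (4,6), (4,7). Each pair (i,j) satisfies i < j and arr[i] > arr[j].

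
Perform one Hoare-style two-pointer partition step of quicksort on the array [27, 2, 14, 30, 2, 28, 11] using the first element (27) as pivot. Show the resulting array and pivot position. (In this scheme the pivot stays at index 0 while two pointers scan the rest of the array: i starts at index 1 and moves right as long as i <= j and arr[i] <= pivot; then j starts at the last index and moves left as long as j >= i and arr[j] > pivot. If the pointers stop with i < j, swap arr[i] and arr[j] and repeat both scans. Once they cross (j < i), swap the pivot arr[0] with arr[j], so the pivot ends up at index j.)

Hoare-style two-pointer partition with pivot = 27:

Initial array: [27, 2, 14, 30, 2, 28, 11]

Pointers start at i = 1, j = 6.
i stops at index 3 (arr[3]=30 > 27), j stops at index 6 (arr[6]=11 <= 27): swap arr[3] and arr[6], array becomes [27, 2, 14, 11, 2, 28, 30]
i ends at 5, j ends at 4: the pointers have crossed (j < i), so scanning stops.

Swap pivot arr[0] with arr[4] to place pivot at position 4: [2, 2, 14, 11, 27, 28, 30]
Pivot position: 4

After partitioning with pivot 27, the array becomes [2, 2, 14, 11, 27, 28, 30]. The pivot is placed at index 4. All elements to the left of the pivot are <= 27, and all elements to the right are > 27.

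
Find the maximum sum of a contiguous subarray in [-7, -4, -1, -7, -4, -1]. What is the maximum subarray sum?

Using Kadane's algorithm on [-7, -4, -1, -7, -4, -1]:

Scanning through the array:
Position 1 (value -4): max_ending_here = -4, max_so_far = -4
Position 2 (value -1): max_ending_here = -1, max_so_far = -1
Position 3 (value -7): max_ending_here = -7, max_so_far = -1
Position 4 (value -4): max_ending_here = -4, max_so_far = -1
Position 5 (value -1): max_ending_here = -1, max_so_far = -1

Maximum subarray: [-1]
Maximum sum: -1

The maximum subarray is [-1] with sum -1. This subarray runs from index 2 to index 2.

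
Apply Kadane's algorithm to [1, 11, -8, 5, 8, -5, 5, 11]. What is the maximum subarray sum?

Using Kadane's algorithm on [1, 11, -8, 5, 8, -5, 5, 11]:

Scanning through the array:
Position 1 (value 11): max_ending_here = 12, max_so_far = 12
Position 2 (value -8): max_ending_here = 4, max_so_far = 12
Position 3 (value 5): max_ending_here = 9, max_so_far = 12
Position 4 (value 8): max_ending_here = 17, max_so_far = 17
Position 5 (value -5): max_ending_here = 12, max_so_far = 17
Position 6 (value 5): max_ending_here = 17, max_so_far = 17
Position 7 (value 11): max_ending_here = 28, max_so_far = 28

Maximum subarray: [1, 11, -8, 5, 8, -5, 5, 11]
Maximum sum: 28

The maximum subarray is [1, 11, -8, 5, 8, -5, 5, 11] with sum 28. This subarray runs from index 0 to index 7.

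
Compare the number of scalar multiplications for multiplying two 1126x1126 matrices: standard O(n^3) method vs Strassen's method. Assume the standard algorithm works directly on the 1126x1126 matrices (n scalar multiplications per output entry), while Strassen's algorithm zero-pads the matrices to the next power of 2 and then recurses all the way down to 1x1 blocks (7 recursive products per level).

Matrix multiplication for 1126x1126 matrices:

Strassen's algorithm requires power-of-2 dimensions. Pad 1126x1126 to 2048x2048 (next power of 2).

Standard algorithm: 1126^3 = 1427628376 multiplications
Strassen's algorithm: 7^(log2(2048)) = 7^11 = 1977326743 multiplications
Difference: 1427628376 - 1977326743 = -549698367 (Strassen uses MORE here due to padding overhead — for small or just-over-power-of-2 n, padding can outweigh the per-level savings)

Standard: 1427628376 multiplications (1126^3). Strassen: 1977326743 multiplications (7^11, after padding to 2048x2048). Strassen reduces 8 recursive multiplications to 7 at each level.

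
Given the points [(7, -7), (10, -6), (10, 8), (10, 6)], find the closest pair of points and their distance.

Computing all pairwise distances among 4 points:

d((7, -7), (10, -6)) = 3.1623
d((7, -7), (10, 8)) = 15.2971
d((7, -7), (10, 6)) = 13.3417
d((10, -6), (10, 8)) = 14.0
d((10, -6), (10, 6)) = 12.0
d((10, 8), (10, 6)) = 2.0 <-- minimum

Closest pair: (10, 8) and (10, 6) with distance 2.0

The closest pair is (10, 8) and (10, 6) with Euclidean distance 2.0. For 4 points, brute-force pairwise comparison is shown above. For large n, the divide-and-conquer algorithm (sort by x, recurse on halves, check the dividing strip) achieves O(n log n).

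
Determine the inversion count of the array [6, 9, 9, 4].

Finding inversions in [6, 9, 9, 4]:

(0, 3): arr[0]=6 > arr[3]=4
(1, 3): arr[1]=9 > arr[3]=4
(2, 3): arr[2]=9 > arr[3]=4

Total inversions: 3

The array has 3 inversion(s): (0,3), (1,3), (2,3). Each pair (i,j) satisfies i < j and arr[i] > arr[j].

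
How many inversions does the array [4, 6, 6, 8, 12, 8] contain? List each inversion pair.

Finding inversions in [4, 6, 6, 8, 12, 8]:

(4, 5): arr[4]=12 > arr[5]=8

Total inversions: 1

The array has 1 inversion(s): (4,5). Each pair (i,j) satisfies i < j and arr[i] > arr[j].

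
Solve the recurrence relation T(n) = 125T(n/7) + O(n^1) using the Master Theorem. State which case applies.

Master Theorem for T(n) = 125T(n/7) + O(n^1):

a = 125, b = 7, c = 1
log_b(a) = log_7(125) = 2.4813

Case 1: c = 1 < log_7(125) = 2.4813
T(n) = O(n^(log_7 125))

For T(n) = 125T(n/7) + O(n^1): log_7(125) = 2.4813. This is Case 1 of the Master Theorem (c < log_b(a), work dominated by leaves), giving O(n^(log_7 125)).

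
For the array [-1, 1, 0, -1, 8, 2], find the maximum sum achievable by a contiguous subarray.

Using Kadane's algorithm on [-1, 1, 0, -1, 8, 2]:

Scanning through the array:
Position 1 (value 1): max_ending_here = 1, max_so_far = 1
Position 2 (value 0): max_ending_here = 1, max_so_far = 1
Position 3 (value -1): max_ending_here = 0, max_so_far = 1
Position 4 (value 8): max_ending_here = 8, max_so_far = 8
Position 5 (value 2): max_ending_here = 10, max_so_far = 10

Maximum subarray: [1, 0, -1, 8, 2]
Maximum sum: 10

The maximum subarray is [1, 0, -1, 8, 2] with sum 10. This subarray runs from index 1 to index 5.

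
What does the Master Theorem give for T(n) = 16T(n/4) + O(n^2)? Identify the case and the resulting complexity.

Master Theorem for T(n) = 16T(n/4) + O(n^2):

a = 16, b = 4, c = 2
log_b(a) = log_4(16) = 2.0000

Case 2: c = 2 = log_4(16) = 2.0000
T(n) = O(n^2 log n) = O(n^2 log n)

For T(n) = 16T(n/4) + O(n^2): log_4(16) = 2.0000. This is Case 2 of the Master Theorem (c = log_b(a), equal work at all levels), giving O(n^2 log n).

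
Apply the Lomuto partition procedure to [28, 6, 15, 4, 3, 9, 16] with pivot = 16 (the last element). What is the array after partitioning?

Lomuto partition with pivot = 16:

Initial array: [28, 6, 15, 4, 3, 9, 16]

arr[0]=28 > 16: no swap
arr[1]=6 <= 16: swap with position 0, array becomes [6, 28, 15, 4, 3, 9, 16]
arr[2]=15 <= 16: swap with position 1, array becomes [6, 15, 28, 4, 3, 9, 16]
arr[3]=4 <= 16: swap with position 2, array becomes [6, 15, 4, 28, 3, 9, 16]
arr[4]=3 <= 16: swap with position 3, array becomes [6, 15, 4, 3, 28, 9, 16]
arr[5]=9 <= 16: swap with position 4, array becomes [6, 15, 4, 3, 9, 28, 16]

Place pivot at position 5: [6, 15, 4, 3, 9, 16, 28]
Pivot position: 5

After partitioning with pivot 16, the array becomes [6, 15, 4, 3, 9, 16, 28]. The pivot is placed at index 5. All elements to the left of the pivot are <= 16, and all elements to the right are > 16.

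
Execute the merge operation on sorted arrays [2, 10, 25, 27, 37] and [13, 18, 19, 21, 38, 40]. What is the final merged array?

Merging process:

Compare 2 vs 13: take 2 from left. Merged: [2]
Compare 10 vs 13: take 10 from left. Merged: [2, 10]
Compare 25 vs 13: take 13 from right. Merged: [2, 10, 13]
Compare 25 vs 18: take 18 from right. Merged: [2, 10, 13, 18]
Compare 25 vs 19: take 19 from right. Merged: [2, 10, 13, 18, 19]
Compare 25 vs 21: take 21 from right. Merged: [2, 10, 13, 18, 19, 21]
Compare 25 vs 38: take 25 from left. Merged: [2, 10, 13, 18, 19, 21, 25]
Compare 27 vs 38: take 27 from left. Merged: [2, 10, 13, 18, 19, 21, 25, 27]
Compare 37 vs 38: take 37 from left. Merged: [2, 10, 13, 18, 19, 21, 25, 27, 37]
Append remaining from right: [38, 40]. Merged: [2, 10, 13, 18, 19, 21, 25, 27, 37, 38, 40]

Final merged array: [2, 10, 13, 18, 19, 21, 25, 27, 37, 38, 40]
Total comparisons: 9

The merged array is [2, 10, 13, 18, 19, 21, 25, 27, 37, 38, 40], requiring 9 comparisons. The merge step runs in O(n) time where n is the total number of elements.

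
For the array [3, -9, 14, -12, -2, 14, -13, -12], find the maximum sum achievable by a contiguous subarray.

Using Kadane's algorithm on [3, -9, 14, -12, -2, 14, -13, -12]:

Scanning through the array:
Position 1 (value -9): max_ending_here = -6, max_so_far = 3
Position 2 (value 14): max_ending_here = 14, max_so_far = 14
Position 3 (value -12): max_ending_here = 2, max_so_far = 14
Position 4 (value -2): max_ending_here = 0, max_so_far = 14
Position 5 (value 14): max_ending_here = 14, max_so_far = 14
Position 6 (value -13): max_ending_here = 1, max_so_far = 14
Position 7 (value -12): max_ending_here = -11, max_so_far = 14

Maximum subarray: [14]
Maximum sum: 14

The maximum subarray is [14] with sum 14. This subarray runs from index 2 to index 2.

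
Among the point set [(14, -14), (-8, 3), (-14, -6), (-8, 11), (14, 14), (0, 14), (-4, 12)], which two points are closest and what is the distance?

Computing all pairwise distances among 7 points:

d((14, -14), (-8, 3)) = 27.8029
d((14, -14), (-14, -6)) = 29.1204
d((14, -14), (-8, 11)) = 33.3017
d((14, -14), (14, 14)) = 28.0
d((14, -14), (0, 14)) = 31.305
d((14, -14), (-4, 12)) = 31.6228
d((-8, 3), (-14, -6)) = 10.8167
d((-8, 3), (-8, 11)) = 8.0
d((-8, 3), (14, 14)) = 24.5967
d((-8, 3), (0, 14)) = 13.6015
d((-8, 3), (-4, 12)) = 9.8489
d((-14, -6), (-8, 11)) = 18.0278
d((-14, -6), (14, 14)) = 34.4093
d((-14, -6), (0, 14)) = 24.4131
d((-14, -6), (-4, 12)) = 20.5913
d((-8, 11), (14, 14)) = 22.2036
d((-8, 11), (0, 14)) = 8.544
d((-8, 11), (-4, 12)) = 4.1231 <-- minimum
d((14, 14), (0, 14)) = 14.0
d((14, 14), (-4, 12)) = 18.1108
d((0, 14), (-4, 12)) = 4.4721

Closest pair: (-8, 11) and (-4, 12) with distance 4.1231

The closest pair is (-8, 11) and (-4, 12) with Euclidean distance 4.1231. For 7 points, brute-force pairwise comparison is shown above. For large n, the divide-and-conquer algorithm (sort by x, recurse on halves, check the dividing strip) achieves O(n log n).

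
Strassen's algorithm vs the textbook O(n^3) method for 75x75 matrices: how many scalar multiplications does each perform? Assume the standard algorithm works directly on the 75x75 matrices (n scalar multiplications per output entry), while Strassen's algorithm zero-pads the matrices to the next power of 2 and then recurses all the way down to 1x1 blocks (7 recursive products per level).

Matrix multiplication for 75x75 matrices:

Strassen's algorithm requires power-of-2 dimensions. Pad 75x75 to 128x128 (next power of 2).

Standard algorithm: 75^3 = 421875 multiplications
Strassen's algorithm: 7^(log2(128)) = 7^7 = 823543 multiplications
Difference: 421875 - 823543 = -401668 (Strassen uses MORE here due to padding overhead — for small or just-over-power-of-2 n, padding can outweigh the per-level savings)

Standard: 421875 multiplications (75^3). Strassen: 823543 multiplications (7^7, after padding to 128x128). Strassen reduces 8 recursive multiplications to 7 at each level.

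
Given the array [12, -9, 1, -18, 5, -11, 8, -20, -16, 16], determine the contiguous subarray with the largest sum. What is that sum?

Using Kadane's algorithm on [12, -9, 1, -18, 5, -11, 8, -20, -16, 16]:

Scanning through the array:
Position 1 (value -9): max_ending_here = 3, max_so_far = 12
Position 2 (value 1): max_ending_here = 4, max_so_far = 12
Position 3 (value -18): max_ending_here = -14, max_so_far = 12
Position 4 (value 5): max_ending_here = 5, max_so_far = 12
Position 5 (value -11): max_ending_here = -6, max_so_far = 12
Position 6 (value 8): max_ending_here = 8, max_so_far = 12
Position 7 (value -20): max_ending_here = -12, max_so_far = 12
Position 8 (value -16): max_ending_here = -16, max_so_far = 12
Position 9 (value 16): max_ending_here = 16, max_so_far = 16

Maximum subarray: [16]
Maximum sum: 16

The maximum subarray is [16] with sum 16. This subarray runs from index 9 to index 9.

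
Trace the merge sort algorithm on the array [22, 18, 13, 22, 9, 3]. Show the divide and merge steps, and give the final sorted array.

Merge sort trace:

Split: [22, 18, 13, 22, 9, 3] -> [22, 18, 13] and [22, 9, 3]
  Split: [22, 18, 13] -> [22] and [18, 13]
    Split: [18, 13] -> [18] and [13]
    Merge: [18] + [13] -> [13, 18]
  Merge: [22] + [13, 18] -> [13, 18, 22]
  Split: [22, 9, 3] -> [22] and [9, 3]
    Split: [9, 3] -> [9] and [3]
    Merge: [9] + [3] -> [3, 9]
  Merge: [22] + [3, 9] -> [3, 9, 22]
Merge: [13, 18, 22] + [3, 9, 22] -> [3, 9, 13, 18, 22, 22]

Final sorted array: [3, 9, 13, 18, 22, 22]

The merge sort proceeds by recursively splitting the array and merging sorted halves.
After all merges, the sorted array is [3, 9, 13, 18, 22, 22].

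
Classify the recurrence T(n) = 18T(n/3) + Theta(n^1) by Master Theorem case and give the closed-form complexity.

Master Theorem for T(n) = 18T(n/3) + O(n^1):

a = 18, b = 3, c = 1
log_b(a) = log_3(18) = 2.6309

Case 1: c = 1 < log_3(18) = 2.6309
T(n) = O(n^(log_3 18))

For T(n) = 18T(n/3) + O(n^1): log_3(18) = 2.6309. This is Case 1 of the Master Theorem (c < log_b(a), work dominated by leaves), giving O(n^(log_3 18)).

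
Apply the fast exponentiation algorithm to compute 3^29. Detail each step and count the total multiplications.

Computing 3^29 by squaring (build up from 3^1; each line after the first costs one multiplication):

3^1 = 3
3^2 = (3^1)^2 = 3^2 = 9
3^3 = 3 * 3^2 = 3 * 9 = 27
3^6 = (3^3)^2 = 27^2 = 729
3^7 = 3 * 3^6 = 3 * 729 = 2187
3^14 = (3^7)^2 = 2187^2 = 4782969
3^28 = (3^14)^2 = 4782969^2 = 22876792454961
3^29 = 3 * 3^28 = 3 * 22876792454961 = 68630377364883

Result: 68630377364883
Multiplications needed: 7 (7 lines after 3^1)

3^29 = 68630377364883. Using exponentiation by squaring, this requires 7 multiplications. The key idea: if the exponent is even, square the half-power; if odd, multiply by the base once.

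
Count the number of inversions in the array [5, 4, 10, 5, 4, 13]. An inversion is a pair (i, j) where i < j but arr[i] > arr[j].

Finding inversions in [5, 4, 10, 5, 4, 13]:

(0, 1): arr[0]=5 > arr[1]=4
(0, 4): arr[0]=5 > arr[4]=4
(2, 3): arr[2]=10 > arr[3]=5
(2, 4): arr[2]=10 > arr[4]=4
(3, 4): arr[3]=5 > arr[4]=4

Total inversions: 5

The array has 5 inversion(s): (0,1), (0,4), (2,3), (2,4), (3,4). Each pair (i,j) satisfies i < j and arr[i] > arr[j].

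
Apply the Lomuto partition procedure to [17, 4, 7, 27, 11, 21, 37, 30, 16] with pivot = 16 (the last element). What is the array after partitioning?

Lomuto partition with pivot = 16:

Initial array: [17, 4, 7, 27, 11, 21, 37, 30, 16]

arr[0]=17 > 16: no swap
arr[1]=4 <= 16: swap with position 0, array becomes [4, 17, 7, 27, 11, 21, 37, 30, 16]
arr[2]=7 <= 16: swap with position 1, array becomes [4, 7, 17, 27, 11, 21, 37, 30, 16]
arr[3]=27 > 16: no swap
arr[4]=11 <= 16: swap with position 2, array becomes [4, 7, 11, 27, 17, 21, 37, 30, 16]
arr[5]=21 > 16: no swap
arr[6]=37 > 16: no swap
arr[7]=30 > 16: no swap

Place pivot at position 3: [4, 7, 11, 16, 17, 21, 37, 30, 27]
Pivot position: 3

After partitioning with pivot 16, the array becomes [4, 7, 11, 16, 17, 21, 37, 30, 27]. The pivot is placed at index 3. All elements to the left of the pivot are <= 16, and all elements to the right are > 16.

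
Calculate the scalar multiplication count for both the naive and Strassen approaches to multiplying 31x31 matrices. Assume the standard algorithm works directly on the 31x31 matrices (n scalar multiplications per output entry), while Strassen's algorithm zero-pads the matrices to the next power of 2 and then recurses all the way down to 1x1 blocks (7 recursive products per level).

Matrix multiplication for 31x31 matrices:

Strassen's algorithm requires power-of-2 dimensions. Pad 31x31 to 32x32 (next power of 2).

Standard algorithm: 31^3 = 29791 multiplications
Strassen's algorithm: 7^(log2(32)) = 7^5 = 16807 multiplications
Savings: 29791 - 16807 = 12984 multiplications

Standard: 29791 multiplications (31^3). Strassen: 16807 multiplications (7^5, after padding to 32x32). Strassen reduces 8 recursive multiplications to 7 at each level.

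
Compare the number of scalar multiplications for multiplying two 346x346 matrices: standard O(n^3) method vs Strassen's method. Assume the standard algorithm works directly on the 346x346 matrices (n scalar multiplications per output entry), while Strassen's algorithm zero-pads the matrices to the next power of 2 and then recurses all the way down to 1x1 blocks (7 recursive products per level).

Matrix multiplication for 346x346 matrices:

Strassen's algorithm requires power-of-2 dimensions. Pad 346x346 to 512x512 (next power of 2).

Standard algorithm: 346^3 = 41421736 multiplications
Strassen's algorithm: 7^(log2(512)) = 7^9 = 40353607 multiplications
Savings: 41421736 - 40353607 = 1068129 multiplications

Standard: 41421736 multiplications (346^3). Strassen: 40353607 multiplications (7^9, after padding to 512x512). Strassen reduces 8 recursive multiplications to 7 at each level.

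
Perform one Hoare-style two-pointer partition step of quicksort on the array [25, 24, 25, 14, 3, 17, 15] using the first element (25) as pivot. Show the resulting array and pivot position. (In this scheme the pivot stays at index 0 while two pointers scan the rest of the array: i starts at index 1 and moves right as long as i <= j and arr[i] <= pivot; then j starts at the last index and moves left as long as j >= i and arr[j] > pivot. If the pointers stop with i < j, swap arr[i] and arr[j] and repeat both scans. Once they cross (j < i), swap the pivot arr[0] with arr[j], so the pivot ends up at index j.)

Hoare-style two-pointer partition with pivot = 25:

Initial array: [25, 24, 25, 14, 3, 17, 15]

Pointers start at i = 1, j = 6.
i ends at 7, j ends at 6: the pointers have crossed (j < i), so scanning stops.

Swap pivot arr[0] with arr[6] to place pivot at position 6: [15, 24, 25, 14, 3, 17, 25]
Pivot position: 6

After partitioning with pivot 25, the array becomes [15, 24, 25, 14, 3, 17, 25]. The pivot is placed at index 6. All elements to the left of the pivot are <= 25, and all elements to the right are > 25.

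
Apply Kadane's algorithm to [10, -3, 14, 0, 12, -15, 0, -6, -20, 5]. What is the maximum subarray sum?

Using Kadane's algorithm on [10, -3, 14, 0, 12, -15, 0, -6, -20, 5]:

Scanning through the array:
Position 1 (value -3): max_ending_here = 7, max_so_far = 10
Position 2 (value 14): max_ending_here = 21, max_so_far = 21
Position 3 (value 0): max_ending_here = 21, max_so_far = 21
Position 4 (value 12): max_ending_here = 33, max_so_far = 33
Position 5 (value -15): max_ending_here = 18, max_so_far = 33
Position 6 (value 0): max_ending_here = 18, max_so_far = 33
Position 7 (value -6): max_ending_here = 12, max_so_far = 33
Position 8 (value -20): max_ending_here = -8, max_so_far = 33
Position 9 (value 5): max_ending_here = 5, max_so_far = 33

Maximum subarray: [10, -3, 14, 0, 12]
Maximum sum: 33

The maximum subarray is [10, -3, 14, 0, 12] with sum 33. This subarray runs from index 0 to index 4.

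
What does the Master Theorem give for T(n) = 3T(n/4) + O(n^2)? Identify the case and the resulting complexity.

Master Theorem for T(n) = 3T(n/4) + O(n^2):

a = 3, b = 4, c = 2
log_b(a) = log_4(3) = 0.7925

Case 3: c = 2 > log_4(3) = 0.7925
T(n) = O(n^2) = O(n^2)

For T(n) = 3T(n/4) + O(n^2): log_4(3) = 0.7925. This is Case 3 of the Master Theorem (c > log_b(a), work dominated by root), giving O(n^2).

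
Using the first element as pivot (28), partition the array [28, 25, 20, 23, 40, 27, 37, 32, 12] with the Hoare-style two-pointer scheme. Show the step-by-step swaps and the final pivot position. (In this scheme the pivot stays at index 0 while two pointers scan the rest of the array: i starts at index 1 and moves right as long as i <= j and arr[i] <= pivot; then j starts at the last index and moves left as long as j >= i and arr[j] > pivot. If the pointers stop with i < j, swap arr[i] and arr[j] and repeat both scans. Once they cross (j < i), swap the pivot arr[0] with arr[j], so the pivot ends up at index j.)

Hoare-style two-pointer partition with pivot = 28:

Initial array: [28, 25, 20, 23, 40, 27, 37, 32, 12]

Pointers start at i = 1, j = 8.
i stops at index 4 (arr[4]=40 > 28), j stops at index 8 (arr[8]=12 <= 28): swap arr[4] and arr[8], array becomes [28, 25, 20, 23, 12, 27, 37, 32, 40]
i ends at 6, j ends at 5: the pointers have crossed (j < i), so scanning stops.

Swap pivot arr[0] with arr[5] to place pivot at position 5: [27, 25, 20, 23, 12, 28, 37, 32, 40]
Pivot position: 5

After partitioning with pivot 28, the array becomes [27, 25, 20, 23, 12, 28, 37, 32, 40]. The pivot is placed at index 5. All elements to the left of the pivot are <= 28, and all elements to the right are > 28.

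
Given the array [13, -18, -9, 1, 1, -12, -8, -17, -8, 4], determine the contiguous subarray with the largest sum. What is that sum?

Using Kadane's algorithm on [13, -18, -9, 1, 1, -12, -8, -17, -8, 4]:

Scanning through the array:
Position 1 (value -18): max_ending_here = -5, max_so_far = 13
Position 2 (value -9): max_ending_here = -9, max_so_far = 13
Position 3 (value 1): max_ending_here = 1, max_so_far = 13
Position 4 (value 1): max_ending_here = 2, max_so_far = 13
Position 5 (value -12): max_ending_here = -10, max_so_far = 13
Position 6 (value -8): max_ending_here = -8, max_so_far = 13
Position 7 (value -17): max_ending_here = -17, max_so_far = 13
Position 8 (value -8): max_ending_here = -8, max_so_far = 13
Position 9 (value 4): max_ending_here = 4, max_so_far = 13

Maximum subarray: [13]
Maximum sum: 13

The maximum subarray is [13] with sum 13. This subarray runs from index 0 to index 0.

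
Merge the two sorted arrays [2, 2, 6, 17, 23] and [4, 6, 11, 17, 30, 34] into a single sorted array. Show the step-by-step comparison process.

Merging process:

Compare 2 vs 4: take 2 from left. Merged: [2]
Compare 2 vs 4: take 2 from left. Merged: [2, 2]
Compare 6 vs 4: take 4 from right. Merged: [2, 2, 4]
Compare 6 vs 6: take 6 from left. Merged: [2, 2, 4, 6]
Compare 17 vs 6: take 6 from right. Merged: [2, 2, 4, 6, 6]
Compare 17 vs 11: take 11 from right. Merged: [2, 2, 4, 6, 6, 11]
Compare 17 vs 17: take 17 from left. Merged: [2, 2, 4, 6, 6, 11, 17]
Compare 23 vs 17: take 17 from right. Merged: [2, 2, 4, 6, 6, 11, 17, 17]
Compare 23 vs 30: take 23 from left. Merged: [2, 2, 4, 6, 6, 11, 17, 17, 23]
Append remaining from right: [30, 34]. Merged: [2, 2, 4, 6, 6, 11, 17, 17, 23, 30, 34]

Final merged array: [2, 2, 4, 6, 6, 11, 17, 17, 23, 30, 34]
Total comparisons: 9

The merged array is [2, 2, 4, 6, 6, 11, 17, 17, 23, 30, 34], requiring 9 comparisons. The merge step runs in O(n) time where n is the total number of elements.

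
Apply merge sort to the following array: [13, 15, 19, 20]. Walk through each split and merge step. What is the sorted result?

Merge sort trace:

Split: [13, 15, 19, 20] -> [13, 15] and [19, 20]
  Split: [13, 15] -> [13] and [15]
  Merge: [13] + [15] -> [13, 15]
  Split: [19, 20] -> [19] and [20]
  Merge: [19] + [20] -> [19, 20]
Merge: [13, 15] + [19, 20] -> [13, 15, 19, 20]

Final sorted array: [13, 15, 19, 20]

The merge sort proceeds by recursively splitting the array and merging sorted halves.
After all merges, the sorted array is [13, 15, 19, 20].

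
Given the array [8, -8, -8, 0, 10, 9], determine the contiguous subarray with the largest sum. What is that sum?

Using Kadane's algorithm on [8, -8, -8, 0, 10, 9]:

Scanning through the array:
Position 1 (value -8): max_ending_here = 0, max_so_far = 8
Position 2 (value -8): max_ending_here = -8, max_so_far = 8
Position 3 (value 0): max_ending_here = 0, max_so_far = 8
Position 4 (value 10): max_ending_here = 10, max_so_far = 10
Position 5 (value 9): max_ending_here = 19, max_so_far = 19

Maximum subarray: [0, 10, 9]
Maximum sum: 19

The maximum subarray is [0, 10, 9] with sum 19. This subarray runs from index 3 to index 5.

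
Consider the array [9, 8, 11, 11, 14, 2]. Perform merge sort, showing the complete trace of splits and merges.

Merge sort trace:

Split: [9, 8, 11, 11, 14, 2] -> [9, 8, 11] and [11, 14, 2]
  Split: [9, 8, 11] -> [9] and [8, 11]
    Split: [8, 11] -> [8] and [11]
    Merge: [8] + [11] -> [8, 11]
  Merge: [9] + [8, 11] -> [8, 9, 11]
  Split: [11, 14, 2] -> [11] and [14, 2]
    Split: [14, 2] -> [14] and [2]
    Merge: [14] + [2] -> [2, 14]
  Merge: [11] + [2, 14] -> [2, 11, 14]
Merge: [8, 9, 11] + [2, 11, 14] -> [2, 8, 9, 11, 11, 14]

Final sorted array: [2, 8, 9, 11, 11, 14]

The merge sort proceeds by recursively splitting the array and merging sorted halves.
After all merges, the sorted array is [2, 8, 9, 11, 11, 14].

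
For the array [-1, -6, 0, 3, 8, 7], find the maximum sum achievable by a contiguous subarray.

Using Kadane's algorithm on [-1, -6, 0, 3, 8, 7]:

Scanning through the array:
Position 1 (value -6): max_ending_here = -6, max_so_far = -1
Position 2 (value 0): max_ending_here = 0, max_so_far = 0
Position 3 (value 3): max_ending_here = 3, max_so_far = 3
Position 4 (value 8): max_ending_here = 11, max_so_far = 11
Position 5 (value 7): max_ending_here = 18, max_so_far = 18

Maximum subarray: [0, 3, 8, 7]
Maximum sum: 18

The maximum subarray is [0, 3, 8, 7] with sum 18. This subarray runs from index 2 to index 5.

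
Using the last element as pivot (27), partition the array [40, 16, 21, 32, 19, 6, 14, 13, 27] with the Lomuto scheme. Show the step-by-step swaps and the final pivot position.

Lomuto partition with pivot = 27:

Initial array: [40, 16, 21, 32, 19, 6, 14, 13, 27]

arr[0]=40 > 27: no swap
arr[1]=16 <= 27: swap with position 0, array becomes [16, 40, 21, 32, 19, 6, 14, 13, 27]
arr[2]=21 <= 27: swap with position 1, array becomes [16, 21, 40, 32, 19, 6, 14, 13, 27]
arr[3]=32 > 27: no swap
arr[4]=19 <= 27: swap with position 2, array becomes [16, 21, 19, 32, 40, 6, 14, 13, 27]
arr[5]=6 <= 27: swap with position 3, array becomes [16, 21, 19, 6, 40, 32, 14, 13, 27]
arr[6]=14 <= 27: swap with position 4, array becomes [16, 21, 19, 6, 14, 32, 40, 13, 27]
arr[7]=13 <= 27: swap with position 5, array becomes [16, 21, 19, 6, 14, 13, 40, 32, 27]

Place pivot at position 6: [16, 21, 19, 6, 14, 13, 27, 32, 40]
Pivot position: 6

After partitioning with pivot 27, the array becomes [16, 21, 19, 6, 14, 13, 27, 32, 40]. The pivot is placed at index 6. All elements to the left of the pivot are <= 27, and all elements to the right are > 27.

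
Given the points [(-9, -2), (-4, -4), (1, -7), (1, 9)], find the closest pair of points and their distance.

Computing all pairwise distances among 4 points:

d((-9, -2), (-4, -4)) = 5.3852 <-- minimum
d((-9, -2), (1, -7)) = 11.1803
d((-9, -2), (1, 9)) = 14.8661
d((-4, -4), (1, -7)) = 5.831
d((-4, -4), (1, 9)) = 13.9284
d((1, -7), (1, 9)) = 16.0

Closest pair: (-9, -2) and (-4, -4) with distance 5.3852

The closest pair is (-9, -2) and (-4, -4) with Euclidean distance 5.3852. For 4 points, brute-force pairwise comparison is shown above. For large n, the divide-and-conquer algorithm (sort by x, recurse on halves, check the dividing strip) achieves O(n log n).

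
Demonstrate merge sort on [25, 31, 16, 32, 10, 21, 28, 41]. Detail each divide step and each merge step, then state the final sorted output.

Merge sort trace:

Split: [25, 31, 16, 32, 10, 21, 28, 41] -> [25, 31, 16, 32] and [10, 21, 28, 41]
  Split: [25, 31, 16, 32] -> [25, 31] and [16, 32]
    Split: [25, 31] -> [25] and [31]
    Merge: [25] + [31] -> [25, 31]
    Split: [16, 32] -> [16] and [32]
    Merge: [16] + [32] -> [16, 32]
  Merge: [25, 31] + [16, 32] -> [16, 25, 31, 32]
  Split: [10, 21, 28, 41] -> [10, 21] and [28, 41]
    Split: [10, 21] -> [10] and [21]
    Merge: [10] + [21] -> [10, 21]
    Split: [28, 41] -> [28] and [41]
    Merge: [28] + [41] -> [28, 41]
  Merge: [10, 21] + [28, 41] -> [10, 21, 28, 41]
Merge: [16, 25, 31, 32] + [10, 21, 28, 41] -> [10, 16, 21, 25, 28, 31, 32, 41]

Final sorted array: [10, 16, 21, 25, 28, 31, 32, 41]

The merge sort proceeds by recursively splitting the array and merging sorted halves.
After all merges, the sorted array is [10, 16, 21, 25, 28, 31, 32, 41].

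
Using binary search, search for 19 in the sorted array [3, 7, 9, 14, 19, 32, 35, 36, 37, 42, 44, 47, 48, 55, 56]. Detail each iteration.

Binary search for 19 in [3, 7, 9, 14, 19, 32, 35, 36, 37, 42, 44, 47, 48, 55, 56]:

lo=0, hi=14, mid=7, arr[mid]=36 -> 36 > 19, search left half
lo=0, hi=6, mid=3, arr[mid]=14 -> 14 < 19, search right half
lo=4, hi=6, mid=5, arr[mid]=32 -> 32 > 19, search left half
lo=4, hi=4, mid=4, arr[mid]=19 -> Found target at index 4!

Binary search finds 19 at index 4 after 4 comparisons. The search repeatedly halves the search space by comparing with the middle element.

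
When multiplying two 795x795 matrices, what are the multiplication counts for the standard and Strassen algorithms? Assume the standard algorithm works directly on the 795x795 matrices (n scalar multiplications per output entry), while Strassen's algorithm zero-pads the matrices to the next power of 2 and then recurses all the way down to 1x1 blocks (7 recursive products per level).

Matrix multiplication for 795x795 matrices:

Strassen's algorithm requires power-of-2 dimensions. Pad 795x795 to 1024x1024 (next power of 2).

Standard algorithm: 795^3 = 502459875 multiplications
Strassen's algorithm: 7^(log2(1024)) = 7^10 = 282475249 multiplications
Savings: 502459875 - 282475249 = 219984626 multiplications

Standard: 502459875 multiplications (795^3). Strassen: 282475249 multiplications (7^10, after padding to 1024x1024). Strassen reduces 8 recursive multiplications to 7 at each level.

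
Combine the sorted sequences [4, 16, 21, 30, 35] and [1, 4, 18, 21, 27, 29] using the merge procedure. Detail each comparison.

Merging process:

Compare 4 vs 1: take 1 from right. Merged: [1]
Compare 4 vs 4: take 4 from left. Merged: [1, 4]
Compare 16 vs 4: take 4 from right. Merged: [1, 4, 4]
Compare 16 vs 18: take 16 from left. Merged: [1, 4, 4, 16]
Compare 21 vs 18: take 18 from right. Merged: [1, 4, 4, 16, 18]
Compare 21 vs 21: take 21 from left. Merged: [1, 4, 4, 16, 18, 21]
Compare 30 vs 21: take 21 from right. Merged: [1, 4, 4, 16, 18, 21, 21]
Compare 30 vs 27: take 27 from right. Merged: [1, 4, 4, 16, 18, 21, 21, 27]
Compare 30 vs 29: take 29 from right. Merged: [1, 4, 4, 16, 18, 21, 21, 27, 29]
Append remaining from left: [30, 35]. Merged: [1, 4, 4, 16, 18, 21, 21, 27, 29, 30, 35]

Final merged array: [1, 4, 4, 16, 18, 21, 21, 27, 29, 30, 35]
Total comparisons: 9

The merged array is [1, 4, 4, 16, 18, 21, 21, 27, 29, 30, 35], requiring 9 comparisons. The merge step runs in O(n) time where n is the total number of elements.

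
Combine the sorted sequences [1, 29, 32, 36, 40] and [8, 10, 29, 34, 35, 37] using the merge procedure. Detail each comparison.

Merging process:

Compare 1 vs 8: take 1 from left. Merged: [1]
Compare 29 vs 8: take 8 from right. Merged: [1, 8]
Compare 29 vs 10: take 10 from right. Merged: [1, 8, 10]
Compare 29 vs 29: take 29 from left. Merged: [1, 8, 10, 29]
Compare 32 vs 29: take 29 from right. Merged: [1, 8, 10, 29, 29]
Compare 32 vs 34: take 32 from left. Merged: [1, 8, 10, 29, 29, 32]
Compare 36 vs 34: take 34 from right. Merged: [1, 8, 10, 29, 29, 32, 34]
Compare 36 vs 35: take 35 from right. Merged: [1, 8, 10, 29, 29, 32, 34, 35]
Compare 36 vs 37: take 36 from left. Merged: [1, 8, 10, 29, 29, 32, 34, 35, 36]
Compare 40 vs 37: take 37 from right. Merged: [1, 8, 10, 29, 29, 32, 34, 35, 36, 37]
Append remaining from left: [40]. Merged: [1, 8, 10, 29, 29, 32, 34, 35, 36, 37, 40]

Final merged array: [1, 8, 10, 29, 29, 32, 34, 35, 36, 37, 40]
Total comparisons: 10

The merged array is [1, 8, 10, 29, 29, 32, 34, 35, 36, 37, 40], requiring 10 comparisons. The merge step runs in O(n) time where n is the total number of elements.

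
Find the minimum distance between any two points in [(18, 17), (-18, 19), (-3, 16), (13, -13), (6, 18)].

Computing all pairwise distances among 5 points:

d((18, 17), (-18, 19)) = 36.0555
d((18, 17), (-3, 16)) = 21.0238
d((18, 17), (13, -13)) = 30.4138
d((18, 17), (6, 18)) = 12.0416
d((-18, 19), (-3, 16)) = 15.2971
d((-18, 19), (13, -13)) = 44.5533
d((-18, 19), (6, 18)) = 24.0208
d((-3, 16), (13, -13)) = 33.121
d((-3, 16), (6, 18)) = 9.2195 <-- minimum
d((13, -13), (6, 18)) = 31.7805

Closest pair: (-3, 16) and (6, 18) with distance 9.2195

The closest pair is (-3, 16) and (6, 18) with Euclidean distance 9.2195. For 5 points, brute-force pairwise comparison is shown above. For large n, the divide-and-conquer algorithm (sort by x, recurse on halves, check the dividing strip) achieves O(n log n).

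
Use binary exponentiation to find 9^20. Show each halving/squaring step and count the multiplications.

Computing 9^20 by squaring (build up from 9^1; each line after the first costs one multiplication):

9^1 = 9
9^2 = (9^1)^2 = 9^2 = 81
9^4 = (9^2)^2 = 81^2 = 6561
9^5 = 9 * 9^4 = 9 * 6561 = 59049
9^10 = (9^5)^2 = 59049^2 = 3486784401
9^20 = (9^10)^2 = 3486784401^2 = 12157665459056928801

Result: 12157665459056928801
Multiplications needed: 5 (5 lines after 9^1)

9^20 = 12157665459056928801. Using exponentiation by squaring, this requires 5 multiplications. The key idea: if the exponent is even, square the half-power; if odd, multiply by the base once.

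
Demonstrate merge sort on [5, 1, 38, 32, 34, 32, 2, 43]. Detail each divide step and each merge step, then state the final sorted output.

Merge sort trace:

Split: [5, 1, 38, 32, 34, 32, 2, 43] -> [5, 1, 38, 32] and [34, 32, 2, 43]
  Split: [5, 1, 38, 32] -> [5, 1] and [38, 32]
    Split: [5, 1] -> [5] and [1]
    Merge: [5] + [1] -> [1, 5]
    Split: [38, 32] -> [38] and [32]
    Merge: [38] + [32] -> [32, 38]
  Merge: [1, 5] + [32, 38] -> [1, 5, 32, 38]
  Split: [34, 32, 2, 43] -> [34, 32] and [2, 43]
    Split: [34, 32] -> [34] and [32]
    Merge: [34] + [32] -> [32, 34]
    Split: [2, 43] -> [2] and [43]
    Merge: [2] + [43] -> [2, 43]
  Merge: [32, 34] + [2, 43] -> [2, 32, 34, 43]
Merge: [1, 5, 32, 38] + [2, 32, 34, 43] -> [1, 2, 5, 32, 32, 34, 38, 43]

Final sorted array: [1, 2, 5, 32, 32, 34, 38, 43]

The merge sort proceeds by recursively splitting the array and merging sorted halves.
After all merges, the sorted array is [1, 2, 5, 32, 32, 34, 38, 43].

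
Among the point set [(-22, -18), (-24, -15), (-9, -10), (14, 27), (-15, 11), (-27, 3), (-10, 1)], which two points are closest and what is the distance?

Computing all pairwise distances among 7 points:

d((-22, -18), (-24, -15)) = 3.6056 <-- minimum
d((-22, -18), (-9, -10)) = 15.2643
d((-22, -18), (14, 27)) = 57.6281
d((-22, -18), (-15, 11)) = 29.8329
d((-22, -18), (-27, 3)) = 21.587
d((-22, -18), (-10, 1)) = 22.4722
d((-24, -15), (-9, -10)) = 15.8114
d((-24, -15), (14, 27)) = 56.6392
d((-24, -15), (-15, 11)) = 27.5136
d((-24, -15), (-27, 3)) = 18.2483
d((-24, -15), (-10, 1)) = 21.2603
d((-9, -10), (14, 27)) = 43.566
d((-9, -10), (-15, 11)) = 21.8403
d((-9, -10), (-27, 3)) = 22.2036
d((-9, -10), (-10, 1)) = 11.0454
d((14, 27), (-15, 11)) = 33.121
d((14, 27), (-27, 3)) = 47.5079
d((14, 27), (-10, 1)) = 35.3836
d((-15, 11), (-27, 3)) = 14.4222
d((-15, 11), (-10, 1)) = 11.1803
d((-27, 3), (-10, 1)) = 17.1172

Closest pair: (-22, -18) and (-24, -15) with distance 3.6056

The closest pair is (-22, -18) and (-24, -15) with Euclidean distance 3.6056. For 7 points, brute-force pairwise comparison is shown above. For large n, the divide-and-conquer algorithm (sort by x, recurse on halves, check the dividing strip) achieves O(n log n).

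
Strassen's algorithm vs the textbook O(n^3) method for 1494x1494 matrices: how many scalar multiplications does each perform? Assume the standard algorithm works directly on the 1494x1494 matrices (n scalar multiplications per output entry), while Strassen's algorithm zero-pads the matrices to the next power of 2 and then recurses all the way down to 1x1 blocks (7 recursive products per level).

Matrix multiplication for 1494x1494 matrices:

Strassen's algorithm requires power-of-2 dimensions. Pad 1494x1494 to 2048x2048 (next power of 2).

Standard algorithm: 1494^3 = 3334661784 multiplications
Strassen's algorithm: 7^(log2(2048)) = 7^11 = 1977326743 multiplications
Savings: 3334661784 - 1977326743 = 1357335041 multiplications

Standard: 3334661784 multiplications (1494^3). Strassen: 1977326743 multiplications (7^11, after padding to 2048x2048). Strassen reduces 8 recursive multiplications to 7 at each level.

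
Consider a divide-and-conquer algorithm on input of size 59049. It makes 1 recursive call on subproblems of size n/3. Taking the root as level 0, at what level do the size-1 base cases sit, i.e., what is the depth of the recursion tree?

For divide and conquer with division factor 3:

Problem sizes at each level:
Level 0: 59049
Level 1: 19683
Level 2: 6561
Level 3: 2187
Level 4: 729
Level 5: 243
Level 6: 81
Level 7: 27
Level 8: 9
Level 9: 3
Level 10: 1

The root is level 0 and the size-1 base case is level 10 (the tree spans levels 0 through 10, i.e. 11 levels counting the root), so the depth is the number of divisions: log_3(59049) = 10

The recursion tree depth is log_3(59049) = 10. At each level, the problem size is divided by 3, so it takes 10 divisions to reduce to a base case of size 1. The algorithm makes 1 recursive call at each level.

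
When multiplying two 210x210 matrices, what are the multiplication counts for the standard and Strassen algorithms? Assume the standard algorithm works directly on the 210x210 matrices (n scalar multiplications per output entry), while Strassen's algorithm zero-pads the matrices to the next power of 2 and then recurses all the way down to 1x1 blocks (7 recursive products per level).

Matrix multiplication for 210x210 matrices:

Strassen's algorithm requires power-of-2 dimensions. Pad 210x210 to 256x256 (next power of 2).

Standard algorithm: 210^3 = 9261000 multiplications
Strassen's algorithm: 7^(log2(256)) = 7^8 = 5764801 multiplications
Savings: 9261000 - 5764801 = 3496199 multiplications

Standard: 9261000 multiplications (210^3). Strassen: 5764801 multiplications (7^8, after padding to 256x256). Strassen reduces 8 recursive multiplications to 7 at each level.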